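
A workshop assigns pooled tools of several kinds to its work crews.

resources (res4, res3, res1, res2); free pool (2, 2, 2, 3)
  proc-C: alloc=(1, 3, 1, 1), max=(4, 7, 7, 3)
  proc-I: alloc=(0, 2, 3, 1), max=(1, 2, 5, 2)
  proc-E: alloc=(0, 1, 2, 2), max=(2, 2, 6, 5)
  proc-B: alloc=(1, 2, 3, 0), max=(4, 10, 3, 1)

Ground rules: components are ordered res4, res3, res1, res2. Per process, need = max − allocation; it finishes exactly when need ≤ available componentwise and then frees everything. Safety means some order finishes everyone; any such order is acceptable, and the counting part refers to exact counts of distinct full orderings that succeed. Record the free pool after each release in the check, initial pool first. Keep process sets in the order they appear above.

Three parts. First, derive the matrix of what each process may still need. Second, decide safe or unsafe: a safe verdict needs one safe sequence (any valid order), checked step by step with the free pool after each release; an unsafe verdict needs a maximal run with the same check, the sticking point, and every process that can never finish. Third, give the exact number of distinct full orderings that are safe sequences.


(1) Need matrix, components ordered res4, res3, res1, res2:
  proc-C: (3, 4, 6, 2)
  proc-I: (1, 0, 2, 1)
  proc-E: (2, 1, 4, 3)
  proc-B: (3, 8, 0, 1)
(2) UNSAFE.
Key observation: after proc-I, proc-E complete, (2, 5, 7, 6) is the best the pool ever gets, yet each leftover process wants more res4.
The run proc-I, proc-E cannot be extended any further. Check, step by step:
  pool = (2, 2, 2, 3)
  proc-I needs (1, 0, 2, 1) <= (2, 2, 2, 3) -> finishes; pool += (0, 2, 3, 1) = (2, 4, 5, 4)
  proc-E needs (2, 1, 4, 3) <= (2, 4, 5, 4) -> finishes; pool += (0, 1, 2, 2) = (2, 5, 7, 6)
  proc-C cannot run: need (3, 4, 6, 2) vs free (2, 5, 7, 6) (insufficient res4)
  proc-B cannot run: need (3, 8, 0, 1) vs free (2, 5, 7, 6) (insufficient res4 and res3)
Permanently blocked: proc-C and proc-B.
(3) Exactly 0 of the possible complete orderings are safe sequences.


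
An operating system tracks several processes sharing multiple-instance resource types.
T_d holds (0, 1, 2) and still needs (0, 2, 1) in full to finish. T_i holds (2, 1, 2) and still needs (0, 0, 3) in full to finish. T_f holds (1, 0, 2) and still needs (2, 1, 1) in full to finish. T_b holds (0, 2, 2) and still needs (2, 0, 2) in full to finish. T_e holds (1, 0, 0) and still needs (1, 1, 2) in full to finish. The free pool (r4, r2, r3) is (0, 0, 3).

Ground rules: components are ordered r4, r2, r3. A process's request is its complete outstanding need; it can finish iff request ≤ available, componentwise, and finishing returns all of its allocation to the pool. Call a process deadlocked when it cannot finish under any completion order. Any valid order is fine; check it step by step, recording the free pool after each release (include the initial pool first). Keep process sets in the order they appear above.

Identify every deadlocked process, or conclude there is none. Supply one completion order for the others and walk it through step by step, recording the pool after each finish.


The deadlocked set is empty.
Key observation: there is always a runnable process — T_i first — so the state unwinds completely.
The rest can finish in the order T_i, T_e, T_b, T_f, T_d. Walking it through:
  pool = (0, 0, 3)
  T_i needs (0, 0, 3) <= (0, 0, 3) -> finishes; pool += (2, 1, 2) = (2, 1, 5)
  T_e needs (1, 1, 2) <= (2, 1, 5) -> finishes; pool += (1, 0, 0) = (3, 1, 5)
  T_b needs (2, 0, 2) <= (3, 1, 5) -> finishes; pool += (0, 2, 2) = (3, 3, 7)
  T_f needs (2, 1, 1) <= (3, 3, 7) -> finishes; pool += (1, 0, 2) = (4, 3, 9)
  T_d needs (0, 2, 1) <= (4, 3, 9) -> finishes; pool += (0, 1, 2) = (4, 4, 11)


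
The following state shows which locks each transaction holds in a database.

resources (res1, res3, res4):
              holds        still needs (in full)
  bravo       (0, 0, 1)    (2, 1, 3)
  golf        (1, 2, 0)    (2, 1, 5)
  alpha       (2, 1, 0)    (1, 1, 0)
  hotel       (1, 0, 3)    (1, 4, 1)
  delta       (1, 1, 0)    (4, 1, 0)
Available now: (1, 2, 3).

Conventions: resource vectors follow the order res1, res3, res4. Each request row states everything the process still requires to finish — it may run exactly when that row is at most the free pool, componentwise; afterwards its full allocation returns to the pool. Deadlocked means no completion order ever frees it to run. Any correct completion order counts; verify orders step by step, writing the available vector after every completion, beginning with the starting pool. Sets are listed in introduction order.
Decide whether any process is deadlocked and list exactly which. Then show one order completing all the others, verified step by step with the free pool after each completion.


Deadlocked set: golf, hotel and delta.
Key observation: after alpha, bravo the pool peaks at (3, 3, 4), and each blocked process is short somewhere: golf on res4; hotel on res3; delta on res1.
One completion order for the rest: alpha, bravo. Walking it through:
  pool = (1, 2, 3)
  run alpha (needs (1, 1, 0), free (1, 2, 3)); after release of (2, 1, 0) the pool is (3, 3, 3)
  run bravo (needs (2, 1, 3), free (3, 3, 3)); after release of (0, 0, 1) the pool is (3, 3, 4)
The stuck group stays short no matter what:
  blocked: golf wants (2, 1, 5), pool (3, 3, 4) — not enough res4
  blocked: hotel wants (1, 4, 1), pool (3, 3, 4) — not enough res3
  blocked: delta wants (4, 1, 0), pool (3, 3, 4) — not enough res1


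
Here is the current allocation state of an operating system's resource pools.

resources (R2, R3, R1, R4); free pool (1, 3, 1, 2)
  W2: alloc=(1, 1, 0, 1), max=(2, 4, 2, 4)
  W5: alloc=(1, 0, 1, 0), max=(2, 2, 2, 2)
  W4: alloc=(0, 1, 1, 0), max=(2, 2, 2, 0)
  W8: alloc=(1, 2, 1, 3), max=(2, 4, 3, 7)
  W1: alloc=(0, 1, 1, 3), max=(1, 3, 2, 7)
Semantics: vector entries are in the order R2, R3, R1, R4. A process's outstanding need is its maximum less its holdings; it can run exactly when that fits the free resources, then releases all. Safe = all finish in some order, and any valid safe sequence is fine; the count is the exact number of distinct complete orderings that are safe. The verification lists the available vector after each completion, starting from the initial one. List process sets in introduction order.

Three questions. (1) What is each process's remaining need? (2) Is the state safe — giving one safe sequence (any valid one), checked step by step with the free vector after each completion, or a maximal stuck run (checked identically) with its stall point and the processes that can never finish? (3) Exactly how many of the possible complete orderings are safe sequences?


(1) Need matrix, components ordered R2, R3, R1, R4:
  W2: (1, 3, 2, 3)
  W5: (1, 2, 1, 2)
  W4: (2, 1, 1, 0)
  W8: (1, 2, 2, 4)
  W1: (1, 2, 1, 4)
(2) UNSAFE.
Key observation: no order helps: past W5, W4, the free pool tops out at (2, 4, 3, 2), below what each blocked process needs in R4.
The run W5, W4 cannot be extended any further. Verifying each step:
  pool = (1, 3, 1, 2)
  W5: need (1, 2, 1, 2) fits (1, 3, 1, 2); releases (1, 0, 1, 0), pool now (2, 3, 2, 2)
  W4: need (2, 1, 1, 0) fits (2, 3, 2, 2); releases (0, 1, 1, 0), pool now (2, 4, 3, 2)
  W2 still needs (1, 3, 2, 3) but only (2, 4, 3, 2) is free — short on R4
  W8 still needs (1, 2, 2, 4) but only (2, 4, 3, 2) is free — short on R4
  W1 still needs (1, 2, 1, 4) but only (2, 4, 3, 2) is free — short on R4
Permanently blocked: W2, W8 and W1.
(3) Precisely 0 of the possible complete orderings are safe sequences.


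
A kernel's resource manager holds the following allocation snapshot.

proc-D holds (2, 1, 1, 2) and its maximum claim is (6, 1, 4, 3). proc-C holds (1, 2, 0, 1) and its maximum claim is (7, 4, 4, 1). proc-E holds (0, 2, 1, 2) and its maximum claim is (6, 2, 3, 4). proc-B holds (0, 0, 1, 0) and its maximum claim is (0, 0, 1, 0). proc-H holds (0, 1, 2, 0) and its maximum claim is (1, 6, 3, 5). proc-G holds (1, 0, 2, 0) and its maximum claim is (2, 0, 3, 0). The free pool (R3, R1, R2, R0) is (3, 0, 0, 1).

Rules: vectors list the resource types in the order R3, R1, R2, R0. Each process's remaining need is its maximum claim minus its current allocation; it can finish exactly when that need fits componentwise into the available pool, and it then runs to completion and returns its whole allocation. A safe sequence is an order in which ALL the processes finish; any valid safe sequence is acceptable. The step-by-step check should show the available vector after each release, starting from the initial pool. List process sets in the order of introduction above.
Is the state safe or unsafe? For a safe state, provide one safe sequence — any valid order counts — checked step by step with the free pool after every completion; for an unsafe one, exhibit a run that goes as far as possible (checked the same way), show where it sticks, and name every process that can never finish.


SAFE — a valid safe sequence is proc-B, proc-G, proc-D, proc-E, proc-C, proc-H.
Key observation: reading the order forward, proc-G is the first process whose need (1, 0, 1, 0) meets the free pool (3, 0, 1, 1) exactly on a resource it requests.
Check, step by step:
  pool = (3, 0, 0, 1)
  proc-B: need (0, 0, 0, 0) fits (3, 0, 0, 1); releases (0, 0, 1, 0), pool now (3, 0, 1, 1)
  proc-G: need (1, 0, 1, 0) fits (3, 0, 1, 1); releases (1, 0, 2, 0), pool now (4, 0, 3, 1)
  proc-D: need (4, 0, 3, 1) fits (4, 0, 3, 1); releases (2, 1, 1, 2), pool now (6, 1, 4, 3)
  proc-E: need (6, 0, 2, 2) fits (6, 1, 4, 3); releases (0, 2, 1, 2), pool now (6, 3, 5, 5)
  proc-C: need (6, 2, 4, 0) fits (6, 3, 5, 5); releases (1, 2, 0, 1), pool now (7, 5, 5, 6)
  proc-H: need (1, 5, 1, 5) fits (7, 5, 5, 6); releases (0, 1, 2, 0), pool now (7, 6, 7, 6)


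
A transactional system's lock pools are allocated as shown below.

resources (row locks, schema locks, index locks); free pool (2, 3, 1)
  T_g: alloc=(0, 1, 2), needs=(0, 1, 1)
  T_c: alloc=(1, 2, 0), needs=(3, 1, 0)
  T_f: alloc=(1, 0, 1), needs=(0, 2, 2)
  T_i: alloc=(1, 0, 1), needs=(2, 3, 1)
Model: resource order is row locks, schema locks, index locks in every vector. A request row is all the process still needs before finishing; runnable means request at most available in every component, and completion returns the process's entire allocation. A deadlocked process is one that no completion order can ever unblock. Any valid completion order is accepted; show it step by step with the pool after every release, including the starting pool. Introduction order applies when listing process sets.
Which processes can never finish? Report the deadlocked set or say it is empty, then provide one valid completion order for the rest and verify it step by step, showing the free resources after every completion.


The deadlocked set is empty.
Key observation: starting with T_i, each completion frees enough for the next — no one is permanently blocked.
A valid finishing order for the others: T_i, T_c, T_f, T_g. Check, step by step:
  pool = (2, 3, 1)
  T_i needs (2, 3, 1) <= (2, 3, 1) -> finishes; pool += (1, 0, 1) = (3, 3, 2)
  T_c needs (3, 1, 0) <= (3, 3, 2) -> finishes; pool += (1, 2, 0) = (4, 5, 2)
  T_f needs (0, 2, 2) <= (4, 5, 2) -> finishes; pool += (1, 0, 1) = (5, 5, 3)
  T_g needs (0, 1, 1) <= (5, 5, 3) -> finishes; pool += (0, 1, 2) = (5, 6, 5)


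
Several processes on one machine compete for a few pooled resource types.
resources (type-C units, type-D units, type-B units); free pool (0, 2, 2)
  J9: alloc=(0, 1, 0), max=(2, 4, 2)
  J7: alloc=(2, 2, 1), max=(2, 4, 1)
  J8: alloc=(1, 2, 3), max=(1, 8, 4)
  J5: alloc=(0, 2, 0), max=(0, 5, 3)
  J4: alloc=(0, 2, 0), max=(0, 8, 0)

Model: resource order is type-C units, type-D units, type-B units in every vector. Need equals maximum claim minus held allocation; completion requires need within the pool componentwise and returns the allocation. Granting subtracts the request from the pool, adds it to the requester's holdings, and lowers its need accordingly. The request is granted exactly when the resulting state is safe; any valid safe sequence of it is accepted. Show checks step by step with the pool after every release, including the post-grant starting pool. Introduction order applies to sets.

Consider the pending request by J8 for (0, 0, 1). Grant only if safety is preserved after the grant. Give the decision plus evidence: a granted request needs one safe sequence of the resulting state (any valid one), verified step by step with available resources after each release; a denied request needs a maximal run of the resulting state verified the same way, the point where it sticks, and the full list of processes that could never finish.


DENY. Granting would leave the state unsafe.
Key observation: after J7, J9 the pool peaks at (2, 5, 2), and each blocked process is short somewhere: J8 on type-D units; J5 on type-B units; J4 on type-D units.
After a pretend grant, a maximal execution: J7, J9 — then nothing else fits. Verifying each step:
  pool = (0, 2, 1)
  J7: need (0, 2, 0) fits (0, 2, 1); releases (2, 2, 1), pool now (2, 4, 2)
  J9: need (2, 3, 2) fits (2, 4, 2); releases (0, 1, 0), pool now (2, 5, 2)
  J8 cannot run: need (0, 6, 0) vs free (2, 5, 2) (insufficient type-D units)
  J5 cannot run: need (0, 3, 3) vs free (2, 5, 2) (insufficient type-B units)
  J4 cannot run: need (0, 6, 0) vs free (2, 5, 2) (insufficient type-D units)
Had the request been granted, J8, J5 and J4 could never finish.


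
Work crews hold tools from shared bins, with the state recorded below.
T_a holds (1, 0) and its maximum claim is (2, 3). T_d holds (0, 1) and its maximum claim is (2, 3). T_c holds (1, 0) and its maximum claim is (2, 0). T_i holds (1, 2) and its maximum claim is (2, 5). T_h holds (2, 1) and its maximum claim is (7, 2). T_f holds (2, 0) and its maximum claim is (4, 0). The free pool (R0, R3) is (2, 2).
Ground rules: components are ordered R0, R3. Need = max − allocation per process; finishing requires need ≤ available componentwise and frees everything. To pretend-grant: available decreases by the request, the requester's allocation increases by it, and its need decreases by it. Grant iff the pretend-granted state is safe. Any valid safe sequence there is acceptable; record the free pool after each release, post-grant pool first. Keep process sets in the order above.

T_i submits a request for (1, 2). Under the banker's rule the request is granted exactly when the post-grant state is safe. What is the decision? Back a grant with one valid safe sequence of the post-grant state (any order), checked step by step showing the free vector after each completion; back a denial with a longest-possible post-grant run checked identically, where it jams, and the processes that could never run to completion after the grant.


DENY: after the grant no complete ordering would exist.
Key observation: once T_c, T_f finish, the pool peaks at (4, 0) — and every remaining process still needs more R3 than that.
On the post-grant state, T_c, T_f is a maximal run — nothing extends it. Check, step by step:
  pool = (1, 0)
  T_c needs (1, 0) <= (1, 0) -> finishes; pool += (1, 0) = (2, 0)
  T_f needs (2, 0) <= (2, 0) -> finishes; pool += (2, 0) = (4, 0)
  blocked: T_a wants (1, 3), pool (4, 0) — not enough R3
  blocked: T_d wants (2, 2), pool (4, 0) — not enough R3
  blocked: T_i wants (0, 1), pool (4, 0) — not enough R3
  blocked: T_h wants (5, 1), pool (4, 0) — not enough R0 and R3
Processes that could never finish after the grant: T_a, T_d, T_i and T_h.


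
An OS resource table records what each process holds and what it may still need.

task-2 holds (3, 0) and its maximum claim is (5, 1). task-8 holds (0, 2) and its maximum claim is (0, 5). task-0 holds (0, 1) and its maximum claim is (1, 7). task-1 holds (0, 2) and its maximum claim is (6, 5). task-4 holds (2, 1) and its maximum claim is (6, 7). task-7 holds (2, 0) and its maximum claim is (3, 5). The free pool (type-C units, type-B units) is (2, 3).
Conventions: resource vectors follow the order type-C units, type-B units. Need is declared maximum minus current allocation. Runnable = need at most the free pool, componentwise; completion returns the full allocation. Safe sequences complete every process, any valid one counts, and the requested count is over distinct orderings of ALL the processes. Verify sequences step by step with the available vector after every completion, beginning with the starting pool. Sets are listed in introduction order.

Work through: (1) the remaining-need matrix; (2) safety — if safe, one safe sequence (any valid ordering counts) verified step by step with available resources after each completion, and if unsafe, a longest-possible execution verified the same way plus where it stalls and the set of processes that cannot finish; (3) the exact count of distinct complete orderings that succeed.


(1) Remaining need (order type-C units, type-B units):
  task-2: (2, 1)
  task-8: (0, 3)
  task-0: (1, 6)
  task-1: (6, 3)
  task-4: (4, 6)
  task-7: (1, 5)
(2) SAFE — a valid safe sequence is task-2, task-8, task-7, task-1, task-4, task-0.
Key observation: task-2 is the earliest step where a requested resource binds exactly: need (2, 1), pool (2, 3) at its turn.
Check, step by step:
  pool = (2, 3)
  task-2: need (2, 1) fits (2, 3); releases (3, 0), pool now (5, 3)
  task-8: need (0, 3) fits (5, 3); releases (0, 2), pool now (5, 5)
  task-7: need (1, 5) fits (5, 5); releases (2, 0), pool now (7, 5)
  task-1: need (6, 3) fits (7, 5); releases (0, 2), pool now (7, 7)
  task-4: need (4, 6) fits (7, 7); releases (2, 1), pool now (9, 8)
  task-0: need (1, 6) fits (9, 8); releases (0, 1), pool now (9, 9)
(3) The exact count: 6 of the possible complete orderings are safe sequences.


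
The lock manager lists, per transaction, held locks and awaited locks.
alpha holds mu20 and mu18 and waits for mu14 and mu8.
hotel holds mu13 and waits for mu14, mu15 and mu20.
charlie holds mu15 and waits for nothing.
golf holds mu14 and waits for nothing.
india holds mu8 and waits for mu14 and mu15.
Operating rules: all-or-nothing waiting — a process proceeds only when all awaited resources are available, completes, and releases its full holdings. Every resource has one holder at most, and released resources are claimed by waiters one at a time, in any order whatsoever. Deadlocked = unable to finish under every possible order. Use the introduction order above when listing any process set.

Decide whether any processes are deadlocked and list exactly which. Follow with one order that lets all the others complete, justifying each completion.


No process is deadlocked.
Key observation: although several processes wait, no cycle exists — each chain bottoms out at a free runner.
The rest can finish in the order golf, charlie, india, alpha, hotel.
Step-by-step check:
  golf waits on nothing -> runs at once and releases mu14
  charlie waits on nothing -> runs at once and releases mu15
  india waits on mu14 and mu15 — all released -> runs and releases mu8
  alpha waits on mu14 and mu8 — all released -> runs and releases mu20 and mu18
  hotel waits on mu14, mu15 and mu20 — all released -> runs and releases mu13


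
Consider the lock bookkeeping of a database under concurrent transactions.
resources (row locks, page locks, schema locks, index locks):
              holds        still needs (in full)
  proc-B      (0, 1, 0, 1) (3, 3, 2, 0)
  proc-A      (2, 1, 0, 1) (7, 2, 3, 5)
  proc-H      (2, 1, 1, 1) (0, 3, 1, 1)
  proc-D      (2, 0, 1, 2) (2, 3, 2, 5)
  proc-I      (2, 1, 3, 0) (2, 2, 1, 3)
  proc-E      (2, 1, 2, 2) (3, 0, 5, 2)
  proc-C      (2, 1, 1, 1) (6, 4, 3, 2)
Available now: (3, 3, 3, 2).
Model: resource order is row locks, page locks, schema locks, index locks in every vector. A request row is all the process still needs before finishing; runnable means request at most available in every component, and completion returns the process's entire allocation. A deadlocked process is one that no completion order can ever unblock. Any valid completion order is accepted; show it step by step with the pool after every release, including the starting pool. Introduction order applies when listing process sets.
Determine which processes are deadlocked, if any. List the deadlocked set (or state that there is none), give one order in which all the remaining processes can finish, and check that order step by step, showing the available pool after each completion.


Nothing here is deadlocked.
Key observation: beginning at proc-H, releases accumulate fast enough that every process eventually fits.
The rest can finish in the order proc-H, proc-B, proc-I, proc-E, proc-A, proc-D, proc-C. Step-by-step check:
  pool = (3, 3, 3, 2)
  proc-H: need (0, 3, 1, 1) fits (3, 3, 3, 2); releases (2, 1, 1, 1), pool now (5, 4, 4, 3)
  proc-B: need (3, 3, 2, 0) fits (5, 4, 4, 3); releases (0, 1, 0, 1), pool now (5, 5, 4, 4)
  proc-I: need (2, 2, 1, 3) fits (5, 5, 4, 4); releases (2, 1, 3, 0), pool now (7, 6, 7, 4)
  proc-E: need (3, 0, 5, 2) fits (7, 6, 7, 4); releases (2, 1, 2, 2), pool now (9, 7, 9, 6)
  proc-A: need (7, 2, 3, 5) fits (9, 7, 9, 6); releases (2, 1, 0, 1), pool now (11, 8, 9, 7)
  proc-D: need (2, 3, 2, 5) fits (11, 8, 9, 7); releases (2, 0, 1, 2), pool now (13, 8, 10, 9)
  proc-C: need (6, 4, 3, 2) fits (13, 8, 10, 9); releases (2, 1, 1, 1), pool now (15, 9, 11, 10)


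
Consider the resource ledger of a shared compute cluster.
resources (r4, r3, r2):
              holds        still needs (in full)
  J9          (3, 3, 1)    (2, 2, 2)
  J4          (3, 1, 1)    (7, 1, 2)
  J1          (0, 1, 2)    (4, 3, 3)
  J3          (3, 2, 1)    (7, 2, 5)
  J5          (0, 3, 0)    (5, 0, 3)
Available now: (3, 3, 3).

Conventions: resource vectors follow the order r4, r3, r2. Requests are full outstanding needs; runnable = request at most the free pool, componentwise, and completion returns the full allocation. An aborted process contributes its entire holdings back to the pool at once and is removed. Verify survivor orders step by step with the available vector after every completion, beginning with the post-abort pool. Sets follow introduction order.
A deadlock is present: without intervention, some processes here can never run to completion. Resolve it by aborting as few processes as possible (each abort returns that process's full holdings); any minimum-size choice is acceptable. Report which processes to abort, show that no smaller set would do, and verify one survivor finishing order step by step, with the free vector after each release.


Minimum abort set: J3.
Key observation: no ordering could ever have run J4 before the abort of J3; with (3, 2, 1) back in the pool it fits at step 4.
Minimality: the empty abort set fails — the state is deadlocked as it stands.
The survivors complete as J1, J9, J5, J4. Check, step by step (starting from the post-abort pool):
  pool = (6, 5, 4)
  J1: need (4, 3, 3) fits (6, 5, 4); releases (0, 1, 2), pool now (6, 6, 6)
  J9: need (2, 2, 2) fits (6, 6, 6); releases (3, 3, 1), pool now (9, 9, 7)
  J5: need (5, 0, 3) fits (9, 9, 7); releases (0, 3, 0), pool now (9, 12, 7)
  J4: need (7, 1, 2) fits (9, 12, 7); releases (3, 1, 1), pool now (12, 13, 8)


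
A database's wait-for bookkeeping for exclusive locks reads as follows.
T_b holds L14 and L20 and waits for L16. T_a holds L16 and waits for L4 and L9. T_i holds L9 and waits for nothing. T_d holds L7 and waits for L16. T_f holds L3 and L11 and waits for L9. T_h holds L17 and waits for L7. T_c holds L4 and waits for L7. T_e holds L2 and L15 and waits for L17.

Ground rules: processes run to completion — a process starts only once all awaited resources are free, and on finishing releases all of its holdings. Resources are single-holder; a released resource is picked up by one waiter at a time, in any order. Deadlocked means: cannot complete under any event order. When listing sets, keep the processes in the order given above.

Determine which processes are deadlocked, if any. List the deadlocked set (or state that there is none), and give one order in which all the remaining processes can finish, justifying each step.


Deadlocked set: T_b, T_a, T_d, T_h, T_c and T_e.
Key observation: the cycle T_a -> T_c -> T_d -> T_a can never break — each member waits on the next; T_b, T_h and T_e wait into the deadlock from upstream.
The rest can finish in the order T_i, T_f.
Step-by-step check:
  T_i: no waits; runs immediately, freeing L9
  run T_f (all its waits — L9 — are resolved); releases L3 and L11


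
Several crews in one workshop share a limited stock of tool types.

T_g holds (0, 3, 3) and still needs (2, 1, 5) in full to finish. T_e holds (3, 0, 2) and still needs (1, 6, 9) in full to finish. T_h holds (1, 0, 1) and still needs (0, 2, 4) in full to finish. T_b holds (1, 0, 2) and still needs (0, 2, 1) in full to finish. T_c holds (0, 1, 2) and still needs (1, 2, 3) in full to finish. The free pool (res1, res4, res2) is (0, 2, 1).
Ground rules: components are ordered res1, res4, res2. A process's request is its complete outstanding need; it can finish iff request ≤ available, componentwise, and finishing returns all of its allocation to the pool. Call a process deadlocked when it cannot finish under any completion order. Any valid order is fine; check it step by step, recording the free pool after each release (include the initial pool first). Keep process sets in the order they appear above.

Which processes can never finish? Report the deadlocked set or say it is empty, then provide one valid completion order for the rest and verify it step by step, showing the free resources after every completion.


No process is deadlocked.
Key observation: beginning at T_b, releases accumulate fast enough that every process eventually fits.
One completion order for the rest: T_b, T_c, T_h, T_g, T_e. Check, step by step:
  pool = (0, 2, 1)
  T_b: need (0, 2, 1) fits (0, 2, 1); releases (1, 0, 2), pool now (1, 2, 3)
  T_c: need (1, 2, 3) fits (1, 2, 3); releases (0, 1, 2), pool now (1, 3, 5)
  T_h: need (0, 2, 4) fits (1, 3, 5); releases (1, 0, 1), pool now (2, 3, 6)
  T_g: need (2, 1, 5) fits (2, 3, 6); releases (0, 3, 3), pool now (2, 6, 9)
  T_e: need (1, 6, 9) fits (2, 6, 9); releases (3, 0, 2), pool now (5, 6, 11)


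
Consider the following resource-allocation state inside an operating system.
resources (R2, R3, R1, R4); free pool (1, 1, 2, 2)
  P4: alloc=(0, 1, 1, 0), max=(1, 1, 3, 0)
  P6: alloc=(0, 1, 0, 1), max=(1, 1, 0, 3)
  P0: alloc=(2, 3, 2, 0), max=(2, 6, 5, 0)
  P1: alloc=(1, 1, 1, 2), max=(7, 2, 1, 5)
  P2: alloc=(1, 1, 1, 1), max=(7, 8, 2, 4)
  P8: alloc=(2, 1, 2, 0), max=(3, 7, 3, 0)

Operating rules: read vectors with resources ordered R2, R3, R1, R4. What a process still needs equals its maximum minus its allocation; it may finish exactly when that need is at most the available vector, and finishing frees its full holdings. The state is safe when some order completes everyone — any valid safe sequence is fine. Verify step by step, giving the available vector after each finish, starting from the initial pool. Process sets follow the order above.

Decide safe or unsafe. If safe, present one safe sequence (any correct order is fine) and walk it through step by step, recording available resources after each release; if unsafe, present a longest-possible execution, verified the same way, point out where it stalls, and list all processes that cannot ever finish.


UNSAFE.
Key observation: the wall is R2: completing P6, P4, P0, P8 brings the pool only to (5, 7, 7, 3), and all the rest need more.
The run P6, P4, P0, P8 cannot be extended any further. Verifying each step:
  pool = (1, 1, 2, 2)
  run P6 (needs (1, 0, 0, 2), free (1, 1, 2, 2)); after release of (0, 1, 0, 1) the pool is (1, 2, 2, 3)
  run P4 (needs (1, 0, 2, 0), free (1, 2, 2, 3)); after release of (0, 1, 1, 0) the pool is (1, 3, 3, 3)
  run P0 (needs (0, 3, 3, 0), free (1, 3, 3, 3)); after release of (2, 3, 2, 0) the pool is (3, 6, 5, 3)
  run P8 (needs (1, 6, 1, 0), free (3, 6, 5, 3)); after release of (2, 1, 2, 0) the pool is (5, 7, 7, 3)
  blocked: P1 wants (6, 1, 0, 3), pool (5, 7, 7, 3) — not enough R2
  blocked: P2 wants (6, 7, 1, 3), pool (5, 7, 7, 3) — not enough R2
Permanently blocked: P1 and P2.


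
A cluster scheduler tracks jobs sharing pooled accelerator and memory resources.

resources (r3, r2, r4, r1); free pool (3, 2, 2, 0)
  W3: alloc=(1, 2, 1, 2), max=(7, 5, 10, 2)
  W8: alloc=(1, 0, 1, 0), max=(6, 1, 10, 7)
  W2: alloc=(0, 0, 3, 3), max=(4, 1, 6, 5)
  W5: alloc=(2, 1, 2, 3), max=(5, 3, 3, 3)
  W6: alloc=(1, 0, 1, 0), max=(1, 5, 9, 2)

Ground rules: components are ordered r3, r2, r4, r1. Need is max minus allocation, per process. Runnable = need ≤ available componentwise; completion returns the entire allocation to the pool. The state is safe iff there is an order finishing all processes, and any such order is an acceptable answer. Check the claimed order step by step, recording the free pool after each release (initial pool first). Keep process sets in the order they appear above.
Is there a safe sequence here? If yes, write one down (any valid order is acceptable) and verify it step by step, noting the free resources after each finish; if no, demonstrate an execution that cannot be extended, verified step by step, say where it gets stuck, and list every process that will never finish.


UNSAFE.
Key observation: even finishing W5, W2 leaves just (5, 3, 7, 6) free — too little r4 for any of the remaining processes.
A maximal execution: W5, W2 — then nothing else fits. Walking it through:
  pool = (3, 2, 2, 0)
  run W5 (needs (3, 2, 1, 0), free (3, 2, 2, 0)); after release of (2, 1, 2, 3) the pool is (5, 3, 4, 3)
  run W2 (needs (4, 1, 3, 2), free (5, 3, 4, 3)); after release of (0, 0, 3, 3) the pool is (5, 3, 7, 6)
  W3 still needs (6, 3, 9, 0) but only (5, 3, 7, 6) is free — short on r3 and r4
  W8 still needs (5, 1, 9, 7) but only (5, 3, 7, 6) is free — short on r4 and r1
  W6 still needs (0, 5, 8, 2) but only (5, 3, 7, 6) is free — short on r2 and r4
Processes that can never finish: W3, W8 and W6.


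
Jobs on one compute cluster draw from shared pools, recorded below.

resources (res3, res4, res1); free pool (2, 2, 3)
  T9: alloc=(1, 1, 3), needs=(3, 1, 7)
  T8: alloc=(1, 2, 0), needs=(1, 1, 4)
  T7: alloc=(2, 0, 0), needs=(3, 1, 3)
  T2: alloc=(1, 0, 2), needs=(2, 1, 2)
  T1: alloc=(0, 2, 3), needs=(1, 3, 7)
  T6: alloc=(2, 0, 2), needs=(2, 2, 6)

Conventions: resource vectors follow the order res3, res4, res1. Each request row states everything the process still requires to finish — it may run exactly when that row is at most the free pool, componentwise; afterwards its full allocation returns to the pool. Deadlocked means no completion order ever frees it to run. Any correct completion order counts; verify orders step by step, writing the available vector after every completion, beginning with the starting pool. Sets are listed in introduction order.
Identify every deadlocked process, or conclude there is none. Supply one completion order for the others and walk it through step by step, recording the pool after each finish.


The deadlocked set is T9, T1 and T6.
Key observation: res1 is the bottleneck — with T2, T7, T8 done the pool holds (6, 4, 5), short of every remaining need.
One completion order for the rest: T2, T7, T8. Verifying each step:
  pool = (2, 2, 3)
  run T2 (needs (2, 1, 2), free (2, 2, 3)); after release of (1, 0, 2) the pool is (3, 2, 5)
  run T7 (needs (3, 1, 3), free (3, 2, 5)); after release of (2, 0, 0) the pool is (5, 2, 5)
  run T8 (needs (1, 1, 4), free (5, 2, 5)); after release of (1, 2, 0) the pool is (6, 4, 5)
None of the blocked processes ever fits:
  blocked: T9 wants (3, 1, 7), pool (6, 4, 5) — not enough res1
  blocked: T1 wants (1, 3, 7), pool (6, 4, 5) — not enough res1
  blocked: T6 wants (2, 2, 6), pool (6, 4, 5) — not enough res1


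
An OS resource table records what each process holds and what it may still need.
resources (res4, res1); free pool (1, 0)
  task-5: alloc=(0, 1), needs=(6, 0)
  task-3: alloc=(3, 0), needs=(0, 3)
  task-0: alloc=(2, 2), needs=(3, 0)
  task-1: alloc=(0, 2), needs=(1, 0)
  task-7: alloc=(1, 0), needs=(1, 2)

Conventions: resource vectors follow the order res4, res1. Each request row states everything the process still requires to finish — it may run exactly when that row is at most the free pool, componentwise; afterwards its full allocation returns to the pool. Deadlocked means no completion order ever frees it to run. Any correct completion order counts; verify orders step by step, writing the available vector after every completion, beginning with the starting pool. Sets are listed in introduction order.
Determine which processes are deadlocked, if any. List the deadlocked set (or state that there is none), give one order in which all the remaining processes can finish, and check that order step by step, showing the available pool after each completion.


Deadlocked set: task-5, task-3 and task-0.
Key observation: after task-1, task-7 the pool peaks at (2, 2), and each blocked process is short somewhere: task-5 on res4; task-3 on res1; task-0 on res4.
One completion order for the rest: task-1, task-7. Walking it through:
  pool = (1, 0)
  run task-1 (needs (1, 0), free (1, 0)); after release of (0, 2) the pool is (1, 2)
  run task-7 (needs (1, 2), free (1, 2)); after release of (1, 0) the pool is (2, 2)
The blocked processes can never fit:
  blocked: task-5 wants (6, 0), pool (2, 2) — not enough res4
  blocked: task-3 wants (0, 3), pool (2, 2) — not enough res1
  blocked: task-0 wants (3, 0), pool (2, 2) — not enough res4


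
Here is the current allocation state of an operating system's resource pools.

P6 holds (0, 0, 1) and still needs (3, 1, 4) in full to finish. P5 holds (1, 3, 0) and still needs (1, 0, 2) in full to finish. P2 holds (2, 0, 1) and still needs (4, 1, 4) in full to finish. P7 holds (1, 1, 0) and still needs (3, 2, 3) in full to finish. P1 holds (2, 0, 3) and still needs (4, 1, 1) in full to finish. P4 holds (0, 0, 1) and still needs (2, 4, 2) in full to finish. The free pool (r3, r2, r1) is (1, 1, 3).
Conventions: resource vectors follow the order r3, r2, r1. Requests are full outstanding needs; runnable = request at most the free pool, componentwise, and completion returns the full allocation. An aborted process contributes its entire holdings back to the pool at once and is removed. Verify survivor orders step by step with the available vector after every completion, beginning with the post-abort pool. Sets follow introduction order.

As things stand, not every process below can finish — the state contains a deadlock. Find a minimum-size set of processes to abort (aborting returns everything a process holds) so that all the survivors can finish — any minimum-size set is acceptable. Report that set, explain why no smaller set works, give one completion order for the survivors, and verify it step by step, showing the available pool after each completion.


Minimum abort set: P1.
Key observation: P7 had no path to completion before; after the abort of P1 ((2, 0, 3) returned), step 3 is where it fits.
Minimality: the empty abort set fails — the state is deadlocked as it stands.
One survivor order: P5, P4, P7, P2, P6. Verifying each step (post-abort pool first):
  pool = (3, 1, 6)
  P5: need (1, 0, 2) fits (3, 1, 6); releases (1, 3, 0), pool now (4, 4, 6)
  P4: need (2, 4, 2) fits (4, 4, 6); releases (0, 0, 1), pool now (4, 4, 7)
  P7: need (3, 2, 3) fits (4, 4, 7); releases (1, 1, 0), pool now (5, 5, 7)
  P2: need (4, 1, 4) fits (5, 5, 7); releases (2, 0, 1), pool now (7, 5, 8)
  P6: need (3, 1, 4) fits (7, 5, 8); releases (0, 0, 1), pool now (7, 5, 9)


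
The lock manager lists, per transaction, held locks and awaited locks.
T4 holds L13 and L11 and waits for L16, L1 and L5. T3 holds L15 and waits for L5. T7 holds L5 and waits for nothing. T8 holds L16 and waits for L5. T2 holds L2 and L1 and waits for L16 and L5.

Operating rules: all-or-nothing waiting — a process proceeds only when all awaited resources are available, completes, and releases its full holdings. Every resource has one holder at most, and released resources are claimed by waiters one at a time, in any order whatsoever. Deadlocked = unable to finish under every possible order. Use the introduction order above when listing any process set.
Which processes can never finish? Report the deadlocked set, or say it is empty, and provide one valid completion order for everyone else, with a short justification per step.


Nothing here is deadlocked.
Key observation: all waits point, directly or indirectly, at processes that can finish, so nothing is permanently blocked.
The rest can finish in the order T7, T8, T2, T4, T3.
Verifying each step:
  T7: no waits; runs immediately, freeing L5
  T8 waits on L5 — all released -> runs and releases L16
  T2 waits on L16 and L5 — all released -> runs and releases L2 and L1
  T4 waits on L16, L1 and L5 — all released -> runs and releases L13 and L11
  T3 waits on L5 — all released -> runs and releases L15


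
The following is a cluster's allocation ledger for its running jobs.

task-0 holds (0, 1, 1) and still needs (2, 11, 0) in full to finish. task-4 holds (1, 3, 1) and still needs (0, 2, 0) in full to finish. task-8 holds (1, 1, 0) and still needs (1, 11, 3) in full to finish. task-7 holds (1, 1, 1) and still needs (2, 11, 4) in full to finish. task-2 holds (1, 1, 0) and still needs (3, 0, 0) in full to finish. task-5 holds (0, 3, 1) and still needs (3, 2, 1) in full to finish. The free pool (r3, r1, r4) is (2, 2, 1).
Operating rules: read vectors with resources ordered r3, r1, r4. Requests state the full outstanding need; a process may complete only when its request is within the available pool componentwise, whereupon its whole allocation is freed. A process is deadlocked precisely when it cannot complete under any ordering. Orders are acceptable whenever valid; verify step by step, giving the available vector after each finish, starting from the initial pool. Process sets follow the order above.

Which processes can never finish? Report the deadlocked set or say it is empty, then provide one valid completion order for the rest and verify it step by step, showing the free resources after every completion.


Deadlocked set: task-0, task-8 and task-7.
Key observation: task-4, task-2, task-5 can finish, but then (4, 9, 3) is all there is, and the blocked group's r1 demands exceed it.
The rest can finish in the order task-4, task-2, task-5. Check, step by step:
  pool = (2, 2, 1)
  run task-4 (needs (0, 2, 0), free (2, 2, 1)); after release of (1, 3, 1) the pool is (3, 5, 2)
  run task-2 (needs (3, 0, 0), free (3, 5, 2)); after release of (1, 1, 0) the pool is (4, 6, 2)
  run task-5 (needs (3, 2, 1), free (4, 6, 2)); after release of (0, 3, 1) the pool is (4, 9, 3)
None of the blocked processes ever fits:
  task-0 cannot run: need (2, 11, 0) vs free (4, 9, 3) (insufficient r1)
  task-8 cannot run: need (1, 11, 3) vs free (4, 9, 3) (insufficient r1)
  task-7 cannot run: need (2, 11, 4) vs free (4, 9, 3) (insufficient r1 and r4)


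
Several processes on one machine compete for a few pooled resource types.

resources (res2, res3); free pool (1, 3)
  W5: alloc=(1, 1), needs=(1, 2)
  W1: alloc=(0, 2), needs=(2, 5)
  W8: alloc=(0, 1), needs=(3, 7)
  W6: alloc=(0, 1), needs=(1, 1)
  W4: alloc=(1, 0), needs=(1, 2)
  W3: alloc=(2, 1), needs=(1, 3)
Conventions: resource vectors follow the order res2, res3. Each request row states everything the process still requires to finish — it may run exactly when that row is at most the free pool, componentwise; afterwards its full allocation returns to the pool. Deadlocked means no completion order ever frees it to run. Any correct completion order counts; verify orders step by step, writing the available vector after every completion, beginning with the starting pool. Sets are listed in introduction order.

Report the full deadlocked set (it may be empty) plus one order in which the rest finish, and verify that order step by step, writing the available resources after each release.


The deadlocked set is empty.
Key observation: W6 can run right away; the returned allocation unlocks the remaining processes in turn.
The rest can finish in the order W6, W3, W5, W1, W8, W4. Step-by-step check:
  pool = (1, 3)
  W6 needs (1, 1) <= (1, 3) -> finishes; pool += (0, 1) = (1, 4)
  W3 needs (1, 3) <= (1, 4) -> finishes; pool += (2, 1) = (3, 5)
  W5 needs (1, 2) <= (3, 5) -> finishes; pool += (1, 1) = (4, 6)
  W1 needs (2, 5) <= (4, 6) -> finishes; pool += (0, 2) = (4, 8)
  W8 needs (3, 7) <= (4, 8) -> finishes; pool += (0, 1) = (4, 9)
  W4 needs (1, 2) <= (4, 9) -> finishes; pool += (1, 0) = (5, 9)
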